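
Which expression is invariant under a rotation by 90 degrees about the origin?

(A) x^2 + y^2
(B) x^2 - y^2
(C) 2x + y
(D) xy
A

A rotation by 90 degrees sends (x, y) to (-y, x).
Substitute the transformed coordinates into each option and compare with the original:
(A) x^2 + y^2  ->  (-y)^2 + (x)^2 = x^2 + y^2   [equals x^2 + y^2: invariant]
(B) x^2 - y^2  ->  (-y)^2 - (x)^2 = -x^2 + y^2   [differs from x^2 - y^2: not invariant]
(C) 2x + y  ->  2(-y) + (x) = x - 2y   [differs from 2x + y: not invariant]
(D) xy  ->  (-y)(x) = -xy   [differs from xy: not invariant]

Only option (A), x^2 + y^2, is unchanged by the transformation.
Geometrically, x^2 + y^2 is the squared distance from the origin, which every rotation about the origin preserves.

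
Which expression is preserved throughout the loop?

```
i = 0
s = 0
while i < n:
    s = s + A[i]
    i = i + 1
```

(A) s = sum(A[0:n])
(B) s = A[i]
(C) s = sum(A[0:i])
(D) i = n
C

A loop invariant must hold before the first iteration and be re-established by every execution of the body.

(C) s = sum(A[0:i]): Initially i = 0 and s = 0 = sum of the empty slice A[0:0]. If s = sum(A[0:i]) holds at the top of an iteration, the body sets s to sum(A[0:i]) + A[i] = sum(A[0:i+1]) and then i to i+1, so s = sum(A[0:i]) holds again. At exit i = n, giving s = sum(A[0:n]).

The other options fail:
(A) s = sum(A[0:n]): false before the loop (s = 0, not the full sum) -- it only becomes true at exit.
(B) s = A[i]: after the first iteration s = A[0] but i = 1, so s = A[i] compares s with the wrong element (and fails in general).
(D) i = n: false initially (i = 0); it is the exit condition, not an invariant.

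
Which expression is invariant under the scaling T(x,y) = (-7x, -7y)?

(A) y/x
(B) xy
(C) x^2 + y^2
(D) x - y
A

Under the uniform scaling T(x,y) = (-7x, -7y):
Substitute the transformed coordinates into each option and compare with the original:
(A) y/x  ->  (-7y)/(-7x) = y/x   [equals y/x: invariant]
(B) xy  ->  (-7x)(-7y) = 49xy   [differs from xy: not invariant]
(C) x^2 + y^2  ->  (-7x)^2 + (-7y)^2 = 49x^2 + 49y^2   [differs from x^2 + y^2: not invariant]
(D) x - y  ->  (-7x) - (-7y) = -7x + 7y   [differs from x - y: not invariant]

Only option (A), y/x, is unchanged by the transformation.
The common factor -7 cancels in a ratio of coordinates, while sums, products and sums of squares pick up factors of -7 or 49.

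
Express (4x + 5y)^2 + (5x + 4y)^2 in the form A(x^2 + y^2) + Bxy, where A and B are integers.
41(x^2 + y^2) + 80xy

Expanding: (4x + 5y)^2 = 16x^2 + 40xy + 25y^2
(5x + 4y)^2 = 25x^2 + 40xy + 16y^2
Sum = (16+25)(x^2+y^2) + 80xy = 41(x^2 + y^2) + 80xy
This is symmetric in x and y.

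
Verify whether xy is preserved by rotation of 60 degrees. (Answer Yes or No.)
No

Applying rotation by 60 degrees: x' = x*cos(60 degrees) - y*sin(60 degrees) = x/2 - sqrt(3)y/2, y' = x*sin(60 degrees) + y*cos(60 degrees) = sqrt(3)x/2 + y/2

Substituting into xy:
(x/2 - sqrt(3)y/2)(sqrt(3)x/2 + y/2)
= sqrt(3)x^2/4 - xy/2 - sqrt(3)y^2/4

This differs from the original expression xy, so it is NOT invariant.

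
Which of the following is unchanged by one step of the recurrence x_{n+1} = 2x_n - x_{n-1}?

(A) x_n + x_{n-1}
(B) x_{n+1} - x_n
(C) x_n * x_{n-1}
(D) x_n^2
B

For the recurrence x_{n+1} = 2x_n - x_{n-1}:

If x_{n+1} = 2x_n - x_{n-1}, then:
x_{n+1} - x_n = x_n - x_{n-1}
The first difference is constant throughout the sequence.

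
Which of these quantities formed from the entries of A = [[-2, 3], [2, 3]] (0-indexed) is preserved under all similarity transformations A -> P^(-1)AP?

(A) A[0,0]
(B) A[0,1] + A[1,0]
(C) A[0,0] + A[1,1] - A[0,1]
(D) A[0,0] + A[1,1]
D

A[0,0] + A[1,1] is the trace of A. By the cyclic property of the trace, tr(P^(-1)AP) = tr(APP^(-1)) = tr(A), so it is the same for every matrix similar to A.

The other combinations are not similarity invariants. For example, take P = [[1, 1], [0, 1]] (det P = 1), so P^(-1) = [[1, -1], [0, 1]] and
B = P^(-1)AP = [[-4, -4], [2, 5]].
Evaluating each option on A and on B:
(A) A[0,0]: -2 for A, -4 for B -> changes
(B) A[0,1] + A[1,0]: 5 for A, -2 for B -> changes
(C) A[0,0] + A[1,1] - A[0,1]: -2 for A, 5 for B -> changes
(D) A[0,0] + A[1,1]: 1 for A, 1 for B -> unchanged

Only (D) A[0,0] + A[1,1] = 1 survives (and it does so for every P, not just this one), so it is the invariant.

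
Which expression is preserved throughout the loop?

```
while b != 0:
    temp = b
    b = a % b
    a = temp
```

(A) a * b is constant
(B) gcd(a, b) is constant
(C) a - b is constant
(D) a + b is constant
B

A loop invariant must hold before the first iteration and be re-established by every execution of the body.

(B) gcd(a, b) is constant: One iteration replaces (a, b) by (b, a mod b). Since a mod b = a - q*b for an integer q, any common divisor of a and b divides b and a mod b, and conversely; hence gcd(b, a mod b) = gcd(a, b). For instance (23, 4) -> (4, 3) keeps gcd = 1. At exit b = 0 and a = gcd of the original inputs.

The other options fail:
(A) a * b is constant: e.g. (a, b) = (23, 4) -> (4, 3): the product goes from 92 to 12.
(C) a - b is constant: e.g. (a, b) = (23, 4) -> (4, 3): the difference goes from 19 to 1.
(D) a + b is constant: e.g. (a, b) = (23, 4) -> (4, 3): the sum goes from 27 to 7.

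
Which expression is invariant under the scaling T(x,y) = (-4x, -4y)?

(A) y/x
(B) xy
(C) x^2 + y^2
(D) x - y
A

Under the uniform scaling T(x,y) = (-4x, -4y):
Substitute the transformed coordinates into each option and compare with the original:
(A) y/x  ->  (-4y)/(-4x) = y/x   [equals y/x: invariant]
(B) xy  ->  (-4x)(-4y) = 16xy   [differs from xy: not invariant]
(C) x^2 + y^2  ->  (-4x)^2 + (-4y)^2 = 16x^2 + 16y^2   [differs from x^2 + y^2: not invariant]
(D) x - y  ->  (-4x) - (-4y) = -4x + 4y   [differs from x - y: not invariant]

Only option (A), y/x, is unchanged by the transformation.
The common factor -4 cancels in a ratio of coordinates, while sums, products and sums of squares pick up factors of -4 or 16.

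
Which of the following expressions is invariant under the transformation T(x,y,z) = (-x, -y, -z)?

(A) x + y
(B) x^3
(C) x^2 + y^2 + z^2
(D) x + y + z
C

Apply T(x,y,z) = (-x, -y, -z) to each option, i.e. replace (x, y, z) by the transformed coordinates.
Substitute the transformed coordinates into each option and compare with the original:
(A) x + y  ->  (-x) + (-y) = -x - y   [differs from x + y: not invariant]
(B) x^3  ->  (-x)^3 = -x^3   [differs from x^3: not invariant]
(C) x^2 + y^2 + z^2  ->  (-x)^2 + (-y)^2 + (-z)^2 = x^2 + y^2 + z^2   [equals x^2 + y^2 + z^2: invariant]
(D) x + y + z  ->  (-x) + (-y) + (-z) = -x - y - z   [differs from x + y + z: not invariant]

Only option (C), x^2 + y^2 + z^2, is unchanged by the transformation.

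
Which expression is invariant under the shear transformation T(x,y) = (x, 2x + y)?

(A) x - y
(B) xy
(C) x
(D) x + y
C

Under the shear T(x,y) = (x, 2x + y):
Substitute the transformed coordinates into each option and compare with the original:
(A) x - y  ->  (x) - (2x + y) = -x - y   [differs from x - y: not invariant]
(B) xy  ->  (x)(2x + y) = 2x^2 + xy   [differs from xy: not invariant]
(C) x  ->  (x) = x   [equals x: invariant]
(D) x + y  ->  (x) + (2x + y) = 3x + y   [differs from x + y: not invariant]

Only option (C), x, is unchanged by the transformation.
A vertical shear moves points parallel to the y-axis, so the x-coordinate (and any function of x alone) is unchanged.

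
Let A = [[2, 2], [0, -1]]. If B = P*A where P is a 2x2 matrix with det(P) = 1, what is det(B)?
-2

By the multiplicative property of determinants, det(B) = det(P*A) = det(P) * det(A) = det(A),
so the determinant is invariant under multiplication by any determinant-1 matrix; we just need det(A).

det(A) = (2)(-1) - (2)(0) = -2 - 0 = -2

Therefore det(B) = 1 * (-2) = -2.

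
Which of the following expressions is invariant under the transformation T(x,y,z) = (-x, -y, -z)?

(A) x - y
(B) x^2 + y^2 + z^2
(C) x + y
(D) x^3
B

Apply T(x,y,z) = (-x, -y, -z) to each option, i.e. replace (x, y, z) by the transformed coordinates.
Substitute the transformed coordinates into each option and compare with the original:
(A) x - y  ->  (-x) - (-y) = -x + y   [differs from x - y: not invariant]
(B) x^2 + y^2 + z^2  ->  (-x)^2 + (-y)^2 + (-z)^2 = x^2 + y^2 + z^2   [equals x^2 + y^2 + z^2: invariant]
(C) x + y  ->  (-x) + (-y) = -x - y   [differs from x + y: not invariant]
(D) x^3  ->  (-x)^3 = -x^3   [differs from x^3: not invariant]

Only option (B), x^2 + y^2 + z^2, is unchanged by the transformation.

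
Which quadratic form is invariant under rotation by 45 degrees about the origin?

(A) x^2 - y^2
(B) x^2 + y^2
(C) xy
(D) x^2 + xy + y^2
B

Rotation by 45 degrees sends (x, y) to (sqrt(2)x/2 - sqrt(2)y/2, sqrt(2)x/2 + sqrt(2)y/2).
Substitute the transformed coordinates into each option and compare with the original:
(A) x^2 - y^2  ->  (sqrt(2)x/2 - sqrt(2)y/2)^2 - (sqrt(2)x/2 + sqrt(2)y/2)^2 = -2xy   [differs from x^2 - y^2: not invariant]
(B) x^2 + y^2  ->  (sqrt(2)x/2 - sqrt(2)y/2)^2 + (sqrt(2)x/2 + sqrt(2)y/2)^2 = x^2 + y^2   [equals x^2 + y^2: invariant]
(C) xy  ->  (sqrt(2)x/2 - sqrt(2)y/2)(sqrt(2)x/2 + sqrt(2)y/2) = x^2/2 - y^2/2   [differs from xy: not invariant]
(D) x^2 + xy + y^2  ->  (sqrt(2)x/2 - sqrt(2)y/2)^2 + (sqrt(2)x/2 - sqrt(2)y/2)(sqrt(2)x/2 + sqrt(2)y/2) + (sqrt(2)x/2 + sqrt(2)y/2)^2 = 3x^2/2 + y^2/2   [differs from x^2 + xy + y^2: not invariant]

Only option (B), x^2 + y^2, is unchanged by the transformation.
x^2 + y^2 is the squared distance from the origin, which rotations preserve.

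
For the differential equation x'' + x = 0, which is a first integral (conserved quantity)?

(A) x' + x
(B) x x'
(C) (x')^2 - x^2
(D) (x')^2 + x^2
D

A first integral I satisfies dI/dt = 0 along every solution. Differentiate each option and use the equation of motion:
(A) d/dt[x' + x] = x'' + x' = -x + x', not identically 0
(B) d/dt[x x'] = (x')^2 + x x'' = (x')^2 - x^2, not identically 0
(C) d/dt[(x')^2 - x^2] = 2x'x'' - 2x x' = -4x x', not identically 0
(D) d/dt[(x')^2 + x^2] = 2x'x'' + 2x x' = 2x'(-x) + 2x x' = 0

Only (D) has zero time-derivative. So the energy-like quantity (x')^2 + x^2 is the first integral.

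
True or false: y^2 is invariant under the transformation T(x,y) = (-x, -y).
True

Substitute T(x,y) = (-x, -y) into the expression and compare with the original.

Original: y^2
After applying T: (-y)^2 = y^2

This is identical to the original y^2, so the expression is invariant.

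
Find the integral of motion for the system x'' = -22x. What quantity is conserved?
E = (x')^2 + 22x^2

Multiply the equation by x':
x' * x'' = -22x * x'
The left side is d/dt[(x')^2/2] and the right side is d/dt[-22x^2/2], so
d/dt[(x')^2/2 + 22x^2/2] = 0, i.e. (x')^2/2 + 22x^2/2 = constant.
Multiplying by 2, the integral of motion is E = (x')^2 + 22x^2.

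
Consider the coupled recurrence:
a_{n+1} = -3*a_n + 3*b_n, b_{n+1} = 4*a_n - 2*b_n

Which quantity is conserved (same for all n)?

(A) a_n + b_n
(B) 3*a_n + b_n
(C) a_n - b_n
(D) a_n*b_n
A

Replace a_n by a_{n+1} = -3*a_n + 3*b_n and b_n by b_{n+1} = 4*a_n - 2*b_n in each option and simplify:
(A) a_n + b_n  ->  (-3*a_n + 3*b_n) + (4*a_n - 2*b_n) = a_n + b_n   [conserved]
(B) 3*a_n + b_n  ->  3*(-3*a_n + 3*b_n) + (4*a_n - 2*b_n) = -5*a_n + 7*b_n   [not conserved]
(C) a_n - b_n  ->  (-3*a_n + 3*b_n) - (4*a_n - 2*b_n) = -7*a_n + 5*b_n   [not conserved]
(D) a_n*b_n  ->  (-3*a_n + 3*b_n)*(4*a_n - 2*b_n) = -12*a_n^2 + 18*a_n*b_n - 6*b_n^2   [not conserved]

Only (A) a_n + b_n returns to itself after one step, so it is the conserved quantity.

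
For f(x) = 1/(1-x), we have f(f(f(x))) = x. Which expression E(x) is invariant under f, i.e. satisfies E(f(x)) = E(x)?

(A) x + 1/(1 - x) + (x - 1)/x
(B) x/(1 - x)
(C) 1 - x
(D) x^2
A

Replace x by f(x) = 1/(1 - x) in each option and simplify. As a quick numerical cross-check, also compare E(4) with E(f(4)) = E(-1/3).

(A) x + 1/(1 - x) + (x - 1)/x  ->  (1/(1 - x)) + 1/(1 - (1/(1 - x))) + ((1/(1 - x)) - 1)/(1/(1 - x)), which simplifies back to x + 1/(1 - x) + (x - 1)/x; check: E(4) = 53/12, E(-1/3) = 53/12.   [invariant]
(B) x/(1 - x)  ->  (1/(1 - x))/(1 - (1/(1 - x))) = -1/x; check: E(4) = -4/3 but E(-1/3) = -1/4.   [not invariant]
(C) 1 - x  ->  1 - (1/(1 - x)) = x/(x - 1); check: E(4) = -3 but E(-1/3) = 4/3.   [not invariant]
(D) x^2  ->  (1/(1 - x))^2 = (x - 1)^(-2); check: E(4) = 16 but E(-1/3) = 1/9.   [not invariant]

Only (A) is unchanged. Indeed f(f(x)) = 1/(1 - 1/(1-x)) = (1-x)/(-x) = (x-1)/x, so E(x) = x + f(x) + f(f(x)) is the sum over the whole 3-cycle; applying f just permutes the three terms cyclically (x -> f(x) -> f(f(x)) -> x), leaving the sum unchanged.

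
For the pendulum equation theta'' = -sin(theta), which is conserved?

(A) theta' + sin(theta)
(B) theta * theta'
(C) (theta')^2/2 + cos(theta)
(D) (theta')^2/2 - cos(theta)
D

A first integral I satisfies dI/dt = 0 along every solution. Differentiate each option and use the equation of motion:
(A) d/dt[theta' + sin(theta)] = theta'' + cos(theta) theta' = -sin(theta) + theta' cos(theta), not identically 0
(B) d/dt[theta * theta'] = (theta')^2 + theta theta'' = (theta')^2 - theta sin(theta), not identically 0
(C) d/dt[(theta')^2/2 + cos(theta)] = theta' theta'' - sin(theta) theta' = -2 theta' sin(theta), not identically 0
(D) d/dt[(theta')^2/2 - cos(theta)] = theta' theta'' + sin(theta) theta' = theta'(-sin(theta)) + theta' sin(theta) = 0

Only (D) has zero time-derivative. This is the total energy: kinetic (theta')^2/2 plus potential -cos(theta).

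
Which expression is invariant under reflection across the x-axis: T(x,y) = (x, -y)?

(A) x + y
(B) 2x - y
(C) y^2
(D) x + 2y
C

The map is reflection across the x-axis: T(x,y) = (x, -y).
Substitute the transformed coordinates into each option and compare with the original:
(A) x + y  ->  (x) + (-y) = x - y   [differs from x + y: not invariant]
(B) 2x - y  ->  2(x) - (-y) = 2x + y   [differs from 2x - y: not invariant]
(C) y^2  ->  (-y)^2 = y^2   [equals y^2: invariant]
(D) x + 2y  ->  (x) + 2(-y) = x - 2y   [differs from x + 2y: not invariant]

Only option (C), y^2, is unchanged by the transformation.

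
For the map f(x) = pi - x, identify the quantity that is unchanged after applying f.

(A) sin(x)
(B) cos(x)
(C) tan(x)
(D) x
A

For f(x) = pi - x:
sin(pi - x) = sin(x), so sine is invariant under this transformation.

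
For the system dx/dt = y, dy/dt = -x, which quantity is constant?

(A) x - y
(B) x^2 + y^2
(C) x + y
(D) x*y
B

A first integral I satisfies dI/dt = 0 along every solution. Differentiate each option and use the equation of motion:
(A) d/dt[x - y] = y - (-x) = x + y, not identically 0
(B) d/dt[x^2 + y^2] = 2x*dx/dt + 2y*dy/dt = 2x*y + 2y*(-x) = 0
(C) d/dt[x + y] = y + (-x) = y - x, not identically 0
(D) d/dt[x*y] = (dx/dt)y + x(dy/dt) = y^2 - x^2, not identically 0

Only (B) has zero time-derivative. So x^2 + y^2 (the squared radius; trajectories are circles) is the conserved quantity.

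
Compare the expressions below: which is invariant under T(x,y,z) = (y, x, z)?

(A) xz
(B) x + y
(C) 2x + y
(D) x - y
B

Apply T(x,y,z) = (y, x, z) to each option, i.e. replace (x, y, z) by the transformed coordinates.
Substitute the transformed coordinates into each option and compare with the original:
(A) xz  ->  (y)(z) = yz   [differs from xz: not invariant]
(B) x + y  ->  (y) + (x) = x + y   [equals x + y: invariant]
(C) 2x + y  ->  2(y) + (x) = x + 2y   [differs from 2x + y: not invariant]
(D) x - y  ->  (y) - (x) = -x + y   [differs from x - y: not invariant]

Only option (B), x + y, is unchanged by the transformation.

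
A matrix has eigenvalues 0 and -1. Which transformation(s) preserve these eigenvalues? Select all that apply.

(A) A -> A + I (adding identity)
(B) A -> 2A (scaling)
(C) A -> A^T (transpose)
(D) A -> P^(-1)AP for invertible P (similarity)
C and D

Eigenvalues are preserved by:
1. Similarity transformations: A -> P^(-1)AP (same characteristic polynomial)
2. Transpose: A^T has the same eigenvalues as A

Eigenvalues are NOT preserved by:
- Adding identity: eigenvalues become 0+1, -1+1
- Scaling: eigenvalues become 0, -2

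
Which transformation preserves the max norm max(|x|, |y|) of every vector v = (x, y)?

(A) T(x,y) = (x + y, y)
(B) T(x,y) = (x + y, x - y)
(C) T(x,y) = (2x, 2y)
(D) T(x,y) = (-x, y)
D

A transformation preserves a norm if ||T(v)|| = ||v|| for every v; a single vector where the norm changes rules an option out.

(A) T(x,y) = (x + y, y): v = (1, 1) has norm max(|1|, |1|) = 1, but T(v) = (2, 1) has norm 2 -- not preserved.
(B) T(x,y) = (x + y, x - y): v = (1, 1) has norm max(|1|, |1|) = 1, but T(v) = (2, 0) has norm 2 -- not preserved.
(C) T(x,y) = (2x, 2y): v = (1, 0) has norm max(|1|, |0|) = 1, but T(v) = (2, 0) has norm 2 -- not preserved.
(D) T(x,y) = (-x, y): preserves the norm -- it only permutes the coordinates and/or flips signs, which leaves max(|x|, |y|) unchanged.

Therefore the answer is (D).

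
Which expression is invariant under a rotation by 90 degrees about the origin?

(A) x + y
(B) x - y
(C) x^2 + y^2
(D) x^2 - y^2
C

A rotation by 90 degrees sends (x, y) to (-y, x).
Substitute the transformed coordinates into each option and compare with the original:
(A) x + y  ->  (-y) + (x) = x - y   [differs from x + y: not invariant]
(B) x - y  ->  (-y) - (x) = -x - y   [differs from x - y: not invariant]
(C) x^2 + y^2  ->  (-y)^2 + (x)^2 = x^2 + y^2   [equals x^2 + y^2: invariant]
(D) x^2 - y^2  ->  (-y)^2 - (x)^2 = -x^2 + y^2   [differs from x^2 - y^2: not invariant]

Only option (C), x^2 + y^2, is unchanged by the transformation.
Geometrically, x^2 + y^2 is the squared distance from the origin, which every rotation about the origin preserves.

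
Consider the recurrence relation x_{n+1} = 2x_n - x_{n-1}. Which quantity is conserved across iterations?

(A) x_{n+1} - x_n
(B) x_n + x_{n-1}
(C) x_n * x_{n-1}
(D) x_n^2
A

For the recurrence x_{n+1} = 2x_n - x_{n-1}:

If x_{n+1} = 2x_n - x_{n-1}, then:
x_{n+1} - x_n = x_n - x_{n-1}
The first difference is constant throughout the sequence.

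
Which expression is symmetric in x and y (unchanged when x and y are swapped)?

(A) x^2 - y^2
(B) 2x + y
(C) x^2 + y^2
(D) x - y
C

A symmetric expression is unchanged when the variables are permuted; here the transformation to test is the swap (x, y) -> (y, x).
Substitute the transformed coordinates into each option and compare with the original:
(A) x^2 - y^2  ->  (y)^2 - (x)^2 = -x^2 + y^2   [differs from x^2 - y^2: not invariant]
(B) 2x + y  ->  2(y) + (x) = x + 2y   [differs from 2x + y: not invariant]
(C) x^2 + y^2  ->  (y)^2 + (x)^2 = x^2 + y^2   [equals x^2 + y^2: invariant]
(D) x - y  ->  (y) - (x) = -x + y   [differs from x - y: not invariant]

Only option (C), x^2 + y^2, is unchanged by the transformation.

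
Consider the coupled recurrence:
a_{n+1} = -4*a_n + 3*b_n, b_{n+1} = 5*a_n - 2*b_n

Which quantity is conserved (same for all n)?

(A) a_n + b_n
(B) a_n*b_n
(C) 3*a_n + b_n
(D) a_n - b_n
A

Replace a_n by a_{n+1} = -4*a_n + 3*b_n and b_n by b_{n+1} = 5*a_n - 2*b_n in each option and simplify:
(A) a_n + b_n  ->  (-4*a_n + 3*b_n) + (5*a_n - 2*b_n) = a_n + b_n   [conserved]
(B) a_n*b_n  ->  (-4*a_n + 3*b_n)*(5*a_n - 2*b_n) = -20*a_n^2 + 23*a_n*b_n - 6*b_n^2   [not conserved]
(C) 3*a_n + b_n  ->  3*(-4*a_n + 3*b_n) + (5*a_n - 2*b_n) = -7*a_n + 7*b_n   [not conserved]
(D) a_n - b_n  ->  (-4*a_n + 3*b_n) - (5*a_n - 2*b_n) = -9*a_n + 5*b_n   [not conserved]

Only (A) a_n + b_n returns to itself after one step, so it is the conserved quantity.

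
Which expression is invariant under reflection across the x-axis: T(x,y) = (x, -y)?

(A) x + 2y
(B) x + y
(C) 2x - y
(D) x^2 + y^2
D

The map is reflection across the x-axis: T(x,y) = (x, -y).
Substitute the transformed coordinates into each option and compare with the original:
(A) x + 2y  ->  (x) + 2(-y) = x - 2y   [differs from x + 2y: not invariant]
(B) x + y  ->  (x) + (-y) = x - y   [differs from x + y: not invariant]
(C) 2x - y  ->  2(x) - (-y) = 2x + y   [differs from 2x - y: not invariant]
(D) x^2 + y^2  ->  (x)^2 + (-y)^2 = x^2 + y^2   [equals x^2 + y^2: invariant]

Only option (D), x^2 + y^2, is unchanged by the transformation.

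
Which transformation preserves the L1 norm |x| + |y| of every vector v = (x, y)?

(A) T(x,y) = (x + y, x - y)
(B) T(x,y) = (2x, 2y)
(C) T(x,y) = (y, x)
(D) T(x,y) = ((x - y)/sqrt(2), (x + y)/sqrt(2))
C

A transformation preserves a norm if ||T(v)|| = ||v|| for every v; a single vector where the norm changes rules an option out.

(A) T(x,y) = (x + y, x - y): v = (1, 0) has norm |1| + |0| = 1, but T(v) = (1, 1) has norm 2 -- not preserved.
(B) T(x,y) = (2x, 2y): v = (1, 0) has norm |1| + |0| = 1, but T(v) = (2, 0) has norm 2 -- not preserved.
(C) T(x,y) = (y, x): preserves the norm -- it only permutes the coordinates and/or flips signs, which leaves |x| + |y| unchanged.
(D) T(x,y) = ((x - y)/sqrt(2), (x + y)/sqrt(2)): v = (1, 0) has norm |1| + |0| = 1, but T(v) = (sqrt(2)/2, sqrt(2)/2) has norm sqrt(2) -- not preserved.

Therefore the answer is (C).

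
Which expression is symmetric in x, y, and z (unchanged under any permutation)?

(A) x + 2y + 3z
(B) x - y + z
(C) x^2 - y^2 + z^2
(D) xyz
D

A symmetric expression is unchanged when the variables are permuted; here the transformation to test is the swap (x, y) -> (y, x).
A symmetric expression must survive every permutation; the single swap x <-> y already eliminates the distractors, and the keyed expression is also unchanged by x <-> z and y <-> z (each variable enters it in exactly the same way).
Substitute the transformed coordinates into each option and compare with the original:
(A) x + 2y + 3z  ->  (y) + 2(x) + 3z = 2x + y + 3z   [differs from x + 2y + 3z: not invariant]
(B) x - y + z  ->  (y) - (x) + z = -x + y + z   [differs from x - y + z: not invariant]
(C) x^2 - y^2 + z^2  ->  (y)^2 - (x)^2 + z^2 = -x^2 + y^2 + z^2   [differs from x^2 - y^2 + z^2: not invariant]
(D) xyz  ->  (y)(x)z = xyz   [equals xyz: invariant]

Only option (D), xyz, is unchanged by the transformation.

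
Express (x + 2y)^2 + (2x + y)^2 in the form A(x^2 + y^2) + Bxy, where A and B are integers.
5(x^2 + y^2) + 8xy

Expanding: (x + 2y)^2 = x^2 + 4xy + 4y^2
(2x + y)^2 = 4x^2 + 4xy + y^2
Sum = (1+4)(x^2+y^2) + 8xy = 5(x^2 + y^2) + 8xy
This is symmetric in x and y.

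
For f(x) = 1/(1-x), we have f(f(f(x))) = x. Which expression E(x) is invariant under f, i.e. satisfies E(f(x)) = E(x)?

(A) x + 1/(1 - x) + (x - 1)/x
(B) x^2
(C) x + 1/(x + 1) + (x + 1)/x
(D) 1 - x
A

Replace x by f(x) = 1/(1 - x) in each option and simplify. As a quick numerical cross-check, also compare E(3) with E(f(3)) = E(-1/2).

(A) x + 1/(1 - x) + (x - 1)/x  ->  (1/(1 - x)) + 1/(1 - (1/(1 - x))) + ((1/(1 - x)) - 1)/(1/(1 - x)), which simplifies back to x + 1/(1 - x) + (x - 1)/x; check: E(3) = 19/6, E(-1/2) = 19/6.   [invariant]
(B) x^2  ->  (1/(1 - x))^2 = (x - 1)^(-2); check: E(3) = 9 but E(-1/2) = 1/4.   [not invariant]
(C) x + 1/(x + 1) + (x + 1)/x  ->  (1/(1 - x)) + 1/((1/(1 - x)) + 1) + ((1/(1 - x)) + 1)/(1/(1 - x)) = (-x^3 + 6x^2 - 11x + 7)/(x^2 - 3x + 2); check: E(3) = 55/12 but E(-1/2) = 1/2.   [not invariant]
(D) 1 - x  ->  1 - (1/(1 - x)) = x/(x - 1); check: E(3) = -2 but E(-1/2) = 3/2.   [not invariant]

Only (A) is unchanged. Indeed f(f(x)) = 1/(1 - 1/(1-x)) = (1-x)/(-x) = (x-1)/x, so E(x) = x + f(x) + f(f(x)) is the sum over the whole 3-cycle; applying f just permutes the three terms cyclically (x -> f(x) -> f(f(x)) -> x), leaving the sum unchanged.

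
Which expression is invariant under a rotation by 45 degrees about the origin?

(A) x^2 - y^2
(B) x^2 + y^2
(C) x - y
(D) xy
B

A rotation by 45 degrees sends (x, y) to (sqrt(2)x/2 - sqrt(2)y/2, sqrt(2)x/2 + sqrt(2)y/2).
Substitute the transformed coordinates into each option and compare with the original:
(A) x^2 - y^2  ->  (sqrt(2)x/2 - sqrt(2)y/2)^2 - (sqrt(2)x/2 + sqrt(2)y/2)^2 = -2xy   [differs from x^2 - y^2: not invariant]
(B) x^2 + y^2  ->  (sqrt(2)x/2 - sqrt(2)y/2)^2 + (sqrt(2)x/2 + sqrt(2)y/2)^2 = x^2 + y^2   [equals x^2 + y^2: invariant]
(C) x - y  ->  (sqrt(2)x/2 - sqrt(2)y/2) - (sqrt(2)x/2 + sqrt(2)y/2) = -sqrt(2)y   [differs from x - y: not invariant]
(D) xy  ->  (sqrt(2)x/2 - sqrt(2)y/2)(sqrt(2)x/2 + sqrt(2)y/2) = x^2/2 - y^2/2   [differs from xy: not invariant]

Only option (B), x^2 + y^2, is unchanged by the transformation.
Geometrically, x^2 + y^2 is the squared distance from the origin, which every rotation about the origin preserves.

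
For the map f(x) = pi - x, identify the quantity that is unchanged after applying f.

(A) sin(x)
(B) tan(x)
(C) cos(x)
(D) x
A

For f(x) = pi - x:
sin(pi - x) = sin(x), so sine is invariant under this transformation.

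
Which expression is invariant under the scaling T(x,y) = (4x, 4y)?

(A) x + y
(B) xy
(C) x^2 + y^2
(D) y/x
D

Under the uniform scaling T(x,y) = (4x, 4y):
Substitute the transformed coordinates into each option and compare with the original:
(A) x + y  ->  (4x) + (4y) = 4x + 4y   [differs from x + y: not invariant]
(B) xy  ->  (4x)(4y) = 16xy   [differs from xy: not invariant]
(C) x^2 + y^2  ->  (4x)^2 + (4y)^2 = 16x^2 + 16y^2   [differs from x^2 + y^2: not invariant]
(D) y/x  ->  (4y)/(4x) = y/x   [equals y/x: invariant]

Only option (D), y/x, is unchanged by the transformation.
The common factor 4 cancels in a ratio of coordinates, while sums, products and sums of squares pick up factors of 4 or 16.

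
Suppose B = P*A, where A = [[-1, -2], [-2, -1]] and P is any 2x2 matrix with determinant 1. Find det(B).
-3

By the multiplicative property of determinants, det(B) = det(P*A) = det(P) * det(A) = det(A),
so the determinant is invariant under multiplication by any determinant-1 matrix; we just need det(A).

det(A) = (-1)(-1) - (-2)(-2) = 1 - 4 = -3

Therefore det(B) = 1 * (-3) = -3.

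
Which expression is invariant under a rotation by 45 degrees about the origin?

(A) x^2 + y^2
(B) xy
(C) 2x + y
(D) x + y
A

A rotation by 45 degrees sends (x, y) to (sqrt(2)x/2 - sqrt(2)y/2, sqrt(2)x/2 + sqrt(2)y/2).
Substitute the transformed coordinates into each option and compare with the original:
(A) x^2 + y^2  ->  (sqrt(2)x/2 - sqrt(2)y/2)^2 + (sqrt(2)x/2 + sqrt(2)y/2)^2 = x^2 + y^2   [equals x^2 + y^2: invariant]
(B) xy  ->  (sqrt(2)x/2 - sqrt(2)y/2)(sqrt(2)x/2 + sqrt(2)y/2) = x^2/2 - y^2/2   [differs from xy: not invariant]
(C) 2x + y  ->  2(sqrt(2)x/2 - sqrt(2)y/2) + (sqrt(2)x/2 + sqrt(2)y/2) = 3sqrt(2)x/2 - sqrt(2)y/2   [differs from 2x + y: not invariant]
(D) x + y  ->  (sqrt(2)x/2 - sqrt(2)y/2) + (sqrt(2)x/2 + sqrt(2)y/2) = sqrt(2)x   [differs from x + y: not invariant]

Only option (A), x^2 + y^2, is unchanged by the transformation.
Geometrically, x^2 + y^2 is the squared distance from the origin, which every rotation about the origin preserves.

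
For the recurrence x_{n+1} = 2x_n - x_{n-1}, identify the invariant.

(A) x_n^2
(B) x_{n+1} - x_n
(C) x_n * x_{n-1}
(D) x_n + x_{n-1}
B

For the recurrence x_{n+1} = 2x_n - x_{n-1}:

If x_{n+1} = 2x_n - x_{n-1}, then:
x_{n+1} - x_n = x_n - x_{n-1}
The first difference is constant throughout the sequence.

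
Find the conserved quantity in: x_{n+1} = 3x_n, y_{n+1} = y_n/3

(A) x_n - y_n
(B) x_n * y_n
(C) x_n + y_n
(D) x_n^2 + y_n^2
B

For the recurrence x_{n+1} = 3x_n, y_{n+1} = y_n/3:

x_{n+1} * y_{n+1} = (3x_n) * (y_n/3) = x_n * y_n
The product is conserved.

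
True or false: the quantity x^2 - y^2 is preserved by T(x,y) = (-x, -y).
True

Substitute T(x,y) = (-x, -y) into the expression and compare with the original.

Original: x^2 - y^2
After applying T: (-x)^2 - (-y)^2 = x^2 - y^2

This is identical to the original x^2 - y^2, so the expression is invariant.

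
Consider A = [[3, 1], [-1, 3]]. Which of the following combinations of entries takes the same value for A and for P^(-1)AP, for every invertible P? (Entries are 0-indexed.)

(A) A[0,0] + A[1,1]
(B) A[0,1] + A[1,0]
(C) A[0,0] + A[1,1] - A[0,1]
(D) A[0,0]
A

A[0,0] + A[1,1] is the trace of A. By the cyclic property of the trace, tr(P^(-1)AP) = tr(APP^(-1)) = tr(A), so it is the same for every matrix similar to A.

The other combinations are not similarity invariants. For example, take P = [[1, 1], [1, 2]] (det P = 1), so P^(-1) = [[2, -1], [-1, 1]] and
B = P^(-1)AP = [[6, 5], [-2, 0]].
Evaluating each option on A and on B:
(A) A[0,0] + A[1,1]: 6 for A, 6 for B -> unchanged
(B) A[0,1] + A[1,0]: 0 for A, 3 for B -> changes
(C) A[0,0] + A[1,1] - A[0,1]: 5 for A, 1 for B -> changes
(D) A[0,0]: 3 for A, 6 for B -> changes

Only (A) A[0,0] + A[1,1] = 6 survives (and it does so for every P, not just this one), so it is the invariant.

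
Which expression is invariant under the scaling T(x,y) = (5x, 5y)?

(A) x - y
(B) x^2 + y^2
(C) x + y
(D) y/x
D

Under the uniform scaling T(x,y) = (5x, 5y):
Substitute the transformed coordinates into each option and compare with the original:
(A) x - y  ->  (5x) - (5y) = 5x - 5y   [differs from x - y: not invariant]
(B) x^2 + y^2  ->  (5x)^2 + (5y)^2 = 25x^2 + 25y^2   [differs from x^2 + y^2: not invariant]
(C) x + y  ->  (5x) + (5y) = 5x + 5y   [differs from x + y: not invariant]
(D) y/x  ->  (5y)/(5x) = y/x   [equals y/x: invariant]

Only option (D), y/x, is unchanged by the transformation.
The common factor 5 cancels in a ratio of coordinates, while sums, products and sums of squares pick up factors of 5 or 25.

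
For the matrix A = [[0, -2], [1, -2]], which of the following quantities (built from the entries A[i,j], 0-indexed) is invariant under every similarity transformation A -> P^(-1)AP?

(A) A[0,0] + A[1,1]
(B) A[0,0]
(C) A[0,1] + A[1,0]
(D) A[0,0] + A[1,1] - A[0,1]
A

A[0,0] + A[1,1] is the trace of A. By the cyclic property of the trace, tr(P^(-1)AP) = tr(APP^(-1)) = tr(A), so it is the same for every matrix similar to A.

The other combinations are not similarity invariants. For example, take P = [[2, 1], [1, 1]] (det P = 1), so P^(-1) = [[1, -1], [-1, 2]] and
B = P^(-1)AP = [[-2, -1], [2, 0]].
Evaluating each option on A and on B:
(A) A[0,0] + A[1,1]: -2 for A, -2 for B -> unchanged
(B) A[0,0]: 0 for A, -2 for B -> changes
(C) A[0,1] + A[1,0]: -1 for A, 1 for B -> changes
(D) A[0,0] + A[1,1] - A[0,1]: 0 for A, -1 for B -> changes

Only (A) A[0,0] + A[1,1] = -2 survives (and it does so for every P, not just this one), so it is the invariant.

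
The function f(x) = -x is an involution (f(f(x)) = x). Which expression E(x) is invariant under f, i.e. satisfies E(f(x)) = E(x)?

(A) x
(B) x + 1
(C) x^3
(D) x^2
D

Replace x by f(x) = -x in each option and simplify. As a quick numerical cross-check, also compare E(3) with E(f(3)) = E(-3).

(A) x  ->  (-x) = -x; check: E(3) = 3 but E(-3) = -3.   [not invariant]
(B) x + 1  ->  (-x) + 1 = 1 - x; check: E(3) = 4 but E(-3) = -2.   [not invariant]
(C) x^3  ->  (-x)^3 = -x^3; check: E(3) = 27 but E(-3) = -27.   [not invariant]
(D) x^2  ->  (-x)^2, which simplifies back to x^2; check: E(3) = 9, E(-3) = 9.   [invariant]

Only (D) is unchanged. E is symmetric under swapping x with f(x) = -x, which is exactly what an involution does.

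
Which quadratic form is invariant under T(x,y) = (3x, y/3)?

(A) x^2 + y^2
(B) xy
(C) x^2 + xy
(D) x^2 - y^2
B

T multiplies x by 3 and divides y by 3.
Substitute the transformed coordinates into each option and compare with the original:
(A) x^2 + y^2  ->  (3x)^2 + (y/3)^2 = 9x^2 + y^2/9   [differs from x^2 + y^2: not invariant]
(B) xy  ->  (3x)(y/3) = xy   [equals xy: invariant]
(C) x^2 + xy  ->  (3x)^2 + (3x)(y/3) = 9x^2 + xy   [differs from x^2 + xy: not invariant]
(D) x^2 - y^2  ->  (3x)^2 - (y/3)^2 = 9x^2 - y^2/9   [differs from x^2 - y^2: not invariant]

Only option (B), xy, is unchanged by the transformation.
The factors 3 and 1/3 cancel only in the pure product xy.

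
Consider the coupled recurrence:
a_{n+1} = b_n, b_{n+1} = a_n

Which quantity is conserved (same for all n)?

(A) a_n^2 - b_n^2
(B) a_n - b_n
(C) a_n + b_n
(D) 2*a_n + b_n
C

Replace a_n by a_{n+1} = b_n and b_n by b_{n+1} = a_n in each option and simplify:
(A) a_n^2 - b_n^2  ->  (b_n)^2 - (a_n)^2 = -a_n^2 + b_n^2   [not conserved]
(B) a_n - b_n  ->  (b_n) - (a_n) = -a_n + b_n   [not conserved]
(C) a_n + b_n  ->  (b_n) + (a_n) = a_n + b_n   [conserved]
(D) 2*a_n + b_n  ->  2*(b_n) + (a_n) = a_n + 2*b_n   [not conserved]

Only (C) a_n + b_n returns to itself after one step, so it is the conserved quantity.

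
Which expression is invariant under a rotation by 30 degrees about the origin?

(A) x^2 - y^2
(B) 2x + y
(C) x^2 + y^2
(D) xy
C

A rotation by 30 degrees sends (x, y) to (sqrt(3)x/2 - y/2, x/2 + sqrt(3)y/2).
Substitute the transformed coordinates into each option and compare with the original:
(A) x^2 - y^2  ->  (sqrt(3)x/2 - y/2)^2 - (x/2 + sqrt(3)y/2)^2 = x^2/2 - sqrt(3)xy - y^2/2   [differs from x^2 - y^2: not invariant]
(B) 2x + y  ->  2(sqrt(3)x/2 - y/2) + (x/2 + sqrt(3)y/2) = x/2 + sqrt(3)x - y + sqrt(3)y/2   [differs from 2x + y: not invariant]
(C) x^2 + y^2  ->  (sqrt(3)x/2 - y/2)^2 + (x/2 + sqrt(3)y/2)^2 = x^2 + y^2   [equals x^2 + y^2: invariant]
(D) xy  ->  (sqrt(3)x/2 - y/2)(x/2 + sqrt(3)y/2) = sqrt(3)x^2/4 + xy/2 - sqrt(3)y^2/4   [differs from xy: not invariant]

Only option (C), x^2 + y^2, is unchanged by the transformation.
Geometrically, x^2 + y^2 is the squared distance from the origin, which every rotation about the origin preserves.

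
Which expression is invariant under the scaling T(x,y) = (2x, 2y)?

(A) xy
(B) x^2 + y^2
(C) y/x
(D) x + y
C

Under the uniform scaling T(x,y) = (2x, 2y):
Substitute the transformed coordinates into each option and compare with the original:
(A) xy  ->  (2x)(2y) = 4xy   [differs from xy: not invariant]
(B) x^2 + y^2  ->  (2x)^2 + (2y)^2 = 4x^2 + 4y^2   [differs from x^2 + y^2: not invariant]
(C) y/x  ->  (2y)/(2x) = y/x   [equals y/x: invariant]
(D) x + y  ->  (2x) + (2y) = 2x + 2y   [differs from x + y: not invariant]

Only option (C), y/x, is unchanged by the transformation.
The common factor 2 cancels in a ratio of coordinates, while sums, products and sums of squares pick up factors of 2 or 4.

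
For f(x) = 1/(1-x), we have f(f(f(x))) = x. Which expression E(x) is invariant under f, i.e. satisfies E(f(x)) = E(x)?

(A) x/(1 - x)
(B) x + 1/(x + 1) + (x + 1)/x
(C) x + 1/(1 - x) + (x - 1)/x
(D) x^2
C

Replace x by f(x) = 1/(1 - x) in each option and simplify. As a quick numerical cross-check, also compare E(3) with E(f(3)) = E(-1/2).

(A) x/(1 - x)  ->  (1/(1 - x))/(1 - (1/(1 - x))) = -1/x; check: E(3) = -3/2 but E(-1/2) = -1/3.   [not invariant]
(B) x + 1/(x + 1) + (x + 1)/x  ->  (1/(1 - x)) + 1/((1/(1 - x)) + 1) + ((1/(1 - x)) + 1)/(1/(1 - x)) = (-x^3 + 6x^2 - 11x + 7)/(x^2 - 3x + 2); check: E(3) = 55/12 but E(-1/2) = 1/2.   [not invariant]
(C) x + 1/(1 - x) + (x - 1)/x  ->  (1/(1 - x)) + 1/(1 - (1/(1 - x))) + ((1/(1 - x)) - 1)/(1/(1 - x)), which simplifies back to x + 1/(1 - x) + (x - 1)/x; check: E(3) = 19/6, E(-1/2) = 19/6.   [invariant]
(D) x^2  ->  (1/(1 - x))^2 = (x - 1)^(-2); check: E(3) = 9 but E(-1/2) = 1/4.   [not invariant]

Only (C) is unchanged. Indeed f(f(x)) = 1/(1 - 1/(1-x)) = (1-x)/(-x) = (x-1)/x, so E(x) = x + f(x) + f(f(x)) is the sum over the whole 3-cycle; applying f just permutes the three terms cyclically (x -> f(x) -> f(f(x)) -> x), leaving the sum unchanged.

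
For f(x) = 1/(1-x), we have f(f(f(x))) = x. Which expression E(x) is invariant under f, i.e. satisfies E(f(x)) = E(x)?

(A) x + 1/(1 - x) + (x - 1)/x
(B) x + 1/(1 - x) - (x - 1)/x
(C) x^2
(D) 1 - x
A

Replace x by f(x) = 1/(1 - x) in each option and simplify. As a quick numerical cross-check, also compare E(4) with E(f(4)) = E(-1/3).

(A) x + 1/(1 - x) + (x - 1)/x  ->  (1/(1 - x)) + 1/(1 - (1/(1 - x))) + ((1/(1 - x)) - 1)/(1/(1 - x)), which simplifies back to x + 1/(1 - x) + (x - 1)/x; check: E(4) = 53/12, E(-1/3) = 53/12.   [invariant]
(B) x + 1/(1 - x) - (x - 1)/x  ->  (1/(1 - x)) + 1/(1 - (1/(1 - x))) - ((1/(1 - x)) - 1)/(1/(1 - x)) = (x^2(1 - x) - x + (x - 1)^2)/(x(x - 1)); check: E(4) = 35/12 but E(-1/3) = -43/12.   [not invariant]
(C) x^2  ->  (1/(1 - x))^2 = (x - 1)^(-2); check: E(4) = 16 but E(-1/3) = 1/9.   [not invariant]
(D) 1 - x  ->  1 - (1/(1 - x)) = x/(x - 1); check: E(4) = -3 but E(-1/3) = 4/3.   [not invariant]

Only (A) is unchanged. Indeed f(f(x)) = 1/(1 - 1/(1-x)) = (1-x)/(-x) = (x-1)/x, so E(x) = x + f(x) + f(f(x)) is the sum over the whole 3-cycle; applying f just permutes the three terms cyclically (x -> f(x) -> f(f(x)) -> x), leaving the sum unchanged.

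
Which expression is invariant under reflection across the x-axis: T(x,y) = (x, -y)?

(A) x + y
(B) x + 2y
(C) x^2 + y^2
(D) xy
C

The map is reflection across the x-axis: T(x,y) = (x, -y).
Substitute the transformed coordinates into each option and compare with the original:
(A) x + y  ->  (x) + (-y) = x - y   [differs from x + y: not invariant]
(B) x + 2y  ->  (x) + 2(-y) = x - 2y   [differs from x + 2y: not invariant]
(C) x^2 + y^2  ->  (x)^2 + (-y)^2 = x^2 + y^2   [equals x^2 + y^2: invariant]
(D) xy  ->  (x)(-y) = -xy   [differs from xy: not invariant]

Only option (C), x^2 + y^2, is unchanged by the transformation.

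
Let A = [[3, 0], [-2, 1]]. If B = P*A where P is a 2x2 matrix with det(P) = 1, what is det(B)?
3

By the multiplicative property of determinants, det(B) = det(P*A) = det(P) * det(A) = det(A),
so the determinant is invariant under multiplication by any determinant-1 matrix; we just need det(A).

det(A) = (3)(1) - (0)(-2) = 3 - 0 = 3

Therefore det(B) = 1 * 3 = 3.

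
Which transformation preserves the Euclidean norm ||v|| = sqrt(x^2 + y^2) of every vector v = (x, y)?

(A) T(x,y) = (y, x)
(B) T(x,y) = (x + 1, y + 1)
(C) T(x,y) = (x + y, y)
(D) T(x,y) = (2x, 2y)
A

A transformation preserves a norm if ||T(v)|| = ||v|| for every v; a single vector where the norm changes rules an option out.

(A) T(x,y) = (y, x): preserves the norm -- it is an orthogonal map (a rotation/reflection), and (y)^2 + (x)^2 simplifies to x^2 + y^2.
(B) T(x,y) = (x + 1, y + 1): v = (1, 0) has norm sqrt((1)^2 + (0)^2) = 1, but T(v) = (2, 1) has norm sqrt(5) -- not preserved.
(C) T(x,y) = (x + y, y): v = (0, 1) has norm sqrt((0)^2 + (1)^2) = 1, but T(v) = (1, 1) has norm sqrt(2) -- not preserved.
(D) T(x,y) = (2x, 2y): v = (1, 0) has norm sqrt((1)^2 + (0)^2) = 1, but T(v) = (2, 0) has norm 2 -- not preserved.

Therefore the answer is (A).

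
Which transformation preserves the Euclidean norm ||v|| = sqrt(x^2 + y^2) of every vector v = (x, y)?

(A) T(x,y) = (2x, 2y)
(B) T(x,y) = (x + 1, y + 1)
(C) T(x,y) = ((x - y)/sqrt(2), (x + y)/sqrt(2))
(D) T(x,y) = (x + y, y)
C

A transformation preserves a norm if ||T(v)|| = ||v|| for every v; a single vector where the norm changes rules an option out.

(A) T(x,y) = (2x, 2y): v = (1, 0) has norm sqrt((1)^2 + (0)^2) = 1, but T(v) = (2, 0) has norm 2 -- not preserved.
(B) T(x,y) = (x + 1, y + 1): v = (1, 0) has norm sqrt((1)^2 + (0)^2) = 1, but T(v) = (2, 1) has norm sqrt(5) -- not preserved.
(C) T(x,y) = ((x - y)/sqrt(2), (x + y)/sqrt(2)): preserves the norm -- it is an orthogonal map (a rotation/reflection), and (sqrt(2)(x - y)/2)^2 + (sqrt(2)(x + y)/2)^2 simplifies to x^2 + y^2.
(D) T(x,y) = (x + y, y): v = (0, 1) has norm sqrt((0)^2 + (1)^2) = 1, but T(v) = (1, 1) has norm sqrt(2) -- not preserved.

Therefore the answer is (C).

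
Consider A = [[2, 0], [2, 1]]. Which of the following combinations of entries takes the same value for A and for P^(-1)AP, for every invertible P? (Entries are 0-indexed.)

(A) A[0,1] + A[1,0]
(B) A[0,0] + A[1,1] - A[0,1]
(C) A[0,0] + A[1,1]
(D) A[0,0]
C

A[0,0] + A[1,1] is the trace of A. By the cyclic property of the trace, tr(P^(-1)AP) = tr(APP^(-1)) = tr(A), so it is the same for every matrix similar to A.

The other combinations are not similarity invariants. For example, take P = [[1, 2], [0, 1]] (det P = 1), so P^(-1) = [[1, -2], [0, 1]] and
B = P^(-1)AP = [[-2, -6], [2, 5]].
Evaluating each option on A and on B:
(A) A[0,1] + A[1,0]: 2 for A, -4 for B -> changes
(B) A[0,0] + A[1,1] - A[0,1]: 3 for A, 9 for B -> changes
(C) A[0,0] + A[1,1]: 3 for A, 3 for B -> unchanged
(D) A[0,0]: 2 for A, -2 for B -> changes

Only (C) A[0,0] + A[1,1] = 3 survives (and it does so for every P, not just this one), so it is the invariant.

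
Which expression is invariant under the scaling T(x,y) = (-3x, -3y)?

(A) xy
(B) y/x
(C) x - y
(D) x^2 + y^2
B

Under the uniform scaling T(x,y) = (-3x, -3y):
Substitute the transformed coordinates into each option and compare with the original:
(A) xy  ->  (-3x)(-3y) = 9xy   [differs from xy: not invariant]
(B) y/x  ->  (-3y)/(-3x) = y/x   [equals y/x: invariant]
(C) x - y  ->  (-3x) - (-3y) = -3x + 3y   [differs from x - y: not invariant]
(D) x^2 + y^2  ->  (-3x)^2 + (-3y)^2 = 9x^2 + 9y^2   [differs from x^2 + y^2: not invariant]

Only option (B), y/x, is unchanged by the transformation.
The common factor -3 cancels in a ratio of coordinates, while sums, products and sums of squares pick up factors of -3 or 9.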